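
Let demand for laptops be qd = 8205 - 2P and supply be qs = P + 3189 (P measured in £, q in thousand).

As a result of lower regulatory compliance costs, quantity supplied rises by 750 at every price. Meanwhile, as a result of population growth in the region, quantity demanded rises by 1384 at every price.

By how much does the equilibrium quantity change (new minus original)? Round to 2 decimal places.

+961.33

Solve the original market: 8205 - 2P = P + 3189, hence P = 1672 and q = 4861.
After the shift, demand is qd = 9589 - 2P and supply is qs = P + 3939.
Setting them equal: 9589 - 2P = P + 3939 → 5650 = 3P, so P = 5650/3 ≈ 1883.3333 and q = 17467/3 ≈ 5822.3333.
Δq = 5822.3333 − 4861 = +961.33.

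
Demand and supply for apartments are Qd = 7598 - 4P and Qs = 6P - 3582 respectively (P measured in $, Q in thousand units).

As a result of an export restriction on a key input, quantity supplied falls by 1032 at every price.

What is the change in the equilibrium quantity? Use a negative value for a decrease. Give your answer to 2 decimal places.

Before the shock: 7598 - 4P = 6P - 3582 ⇒ 11180 = 10P ⇒ P = 1118, Q = 3126.
The shock moves the curves to Qd = 7598 - 4P and Qs = 6P - 4614.
Equate the new curves: 7598 - 4P = 6P - 4614, giving 12212 = 10P, P = 1221.2, Q = 2713.2.
ΔQ = 2713.2 − 3126 = -412.80.

-412.80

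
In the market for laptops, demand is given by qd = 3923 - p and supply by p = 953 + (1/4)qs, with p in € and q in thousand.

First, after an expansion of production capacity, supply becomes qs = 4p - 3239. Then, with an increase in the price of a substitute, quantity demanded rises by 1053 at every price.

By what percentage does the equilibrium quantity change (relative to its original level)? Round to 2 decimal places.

+40.28

Solve the original market: 3923 - p = 4p - 3812, hence p = 1547 and q = 2376.
The new curves are qd = 4976 - p (demand) and qs = 4p - 3239 (supply).
New equilibrium: 4976 - p = 4p - 3239 ⇒ 8215 = 5p ⇒ p = 1643, q = 3333.
%Δq = (3333 − 2376) / 2376 × 100 = +40.28%.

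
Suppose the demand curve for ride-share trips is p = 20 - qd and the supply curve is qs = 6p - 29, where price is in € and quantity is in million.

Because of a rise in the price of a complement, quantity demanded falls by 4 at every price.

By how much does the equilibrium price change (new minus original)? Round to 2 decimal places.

Original equilibrium: 20 - p = 6p - 29 gives 49 = 7p, so p = 7 and q = 13.
After the shift, demand is qd = 16 - p and supply is qs = 6p - 29.
Equate the new curves: 16 - p = 6p - 29, giving 45 = 7p, p = 45/7 ≈ 6.4286, q = 67/7 ≈ 9.5714.
Δp = 6.4286 − 7 = -0.57.

-0.57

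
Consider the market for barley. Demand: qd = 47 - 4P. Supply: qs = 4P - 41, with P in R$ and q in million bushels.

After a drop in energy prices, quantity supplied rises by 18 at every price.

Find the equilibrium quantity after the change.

12

Solve the original market: 47 - 4P = 4P - 41, hence P = 11 and q = 3.
The new curves are qd = 47 - 4P (demand) and qs = 4P - 23 (supply).
Setting them equal: 47 - 4P = 4P - 23 → 70 = 8P, so P = 8.75 and q = 12.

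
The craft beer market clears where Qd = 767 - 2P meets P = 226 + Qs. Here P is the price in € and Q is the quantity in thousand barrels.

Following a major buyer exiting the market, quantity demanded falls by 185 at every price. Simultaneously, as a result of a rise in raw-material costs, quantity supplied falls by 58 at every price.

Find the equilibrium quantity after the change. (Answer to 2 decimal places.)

4.67

Solve the original market: 767 - 2P = P - 226, hence P = 331 and Q = 105.
With the change applied: demand Qd = 582 - 2P, supply Qs = P - 284.
Clearing the new market: 582 - 2P = P - 284, so P = 866/3 ≈ 288.6667 and Q = 14/3 ≈ 4.6667.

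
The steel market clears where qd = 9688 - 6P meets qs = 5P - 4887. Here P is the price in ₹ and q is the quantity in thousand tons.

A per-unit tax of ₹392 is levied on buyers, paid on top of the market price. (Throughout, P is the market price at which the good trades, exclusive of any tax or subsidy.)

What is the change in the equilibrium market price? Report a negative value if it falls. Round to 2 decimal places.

-213.82

Solve the original market: 9688 - 6P = 5P - 4887, hence P = 1325 and q = 1738.
Since buyers pay the price plus the tax, the effective demand curve becomes qd = 7336 - 6P.
New equilibrium: 7336 - 6P = 5P - 4887 ⇒ 12223 = 11P ⇒ P = 12223/11 ≈ 1111.1818, q = 7358/11 ≈ 668.9091.
ΔP = 1111.1818 − 1325 = -213.82.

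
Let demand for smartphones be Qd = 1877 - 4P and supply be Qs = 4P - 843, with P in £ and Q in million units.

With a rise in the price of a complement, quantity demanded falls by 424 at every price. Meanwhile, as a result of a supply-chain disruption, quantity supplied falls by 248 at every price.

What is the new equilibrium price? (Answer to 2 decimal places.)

318.00

Solve the original market: 1877 - 4P = 4P - 843, hence P = 340 and Q = 517.
After the shift, demand is Qd = 1453 - 4P and supply is Qs = 4P - 1091.
Clearing the new market: 1453 - 4P = 4P - 1091, so P = 318 and Q = 181.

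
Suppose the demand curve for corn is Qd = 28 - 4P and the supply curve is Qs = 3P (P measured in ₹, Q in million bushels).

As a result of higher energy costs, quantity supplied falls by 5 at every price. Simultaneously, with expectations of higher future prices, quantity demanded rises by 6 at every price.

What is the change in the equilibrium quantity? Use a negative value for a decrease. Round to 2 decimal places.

Original equilibrium: 28 - 4P = 3P gives 28 = 7P, so P = 4 and Q = 12.
The shock moves the curves to Qd = 34 - 4P and Qs = 3P - 5.
Setting them equal: 34 - 4P = 3P - 5 → 39 = 7P, so P = 39/7 ≈ 5.5714 and Q = 82/7 ≈ 11.7143.
ΔQ = 11.7143 − 12 = -0.29.

-0.29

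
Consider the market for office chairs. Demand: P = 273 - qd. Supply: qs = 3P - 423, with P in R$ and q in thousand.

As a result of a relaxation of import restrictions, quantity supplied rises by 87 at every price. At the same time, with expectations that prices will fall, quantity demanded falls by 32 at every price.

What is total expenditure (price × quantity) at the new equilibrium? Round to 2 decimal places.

Before the shock: 273 - P = 3P - 423 ⇒ 696 = 4P ⇒ P = 174, q = 99.
With the change applied: demand qd = 241 - P, supply qs = 3P - 336.
Clearing the new market: 241 - P = 3P - 336, so P = 144.25 and q = 96.75.
New expenditure = 144.25 × 96.75 = 13956.19.

13956.19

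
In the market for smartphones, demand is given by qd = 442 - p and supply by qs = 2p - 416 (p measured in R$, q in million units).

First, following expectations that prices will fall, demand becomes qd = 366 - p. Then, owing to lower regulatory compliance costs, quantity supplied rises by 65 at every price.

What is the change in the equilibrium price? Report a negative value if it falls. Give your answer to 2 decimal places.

-47.00

Initially, 442 - p = 2p - 416, so 858 = 3p and p = 286, q = 156.
The new curves are qd = 366 - p (demand) and qs = 2p - 351 (supply).
New equilibrium: 366 - p = 2p - 351 ⇒ 717 = 3p ⇒ p = 239, q = 127.
Δp = 239 − 286 = -47.00.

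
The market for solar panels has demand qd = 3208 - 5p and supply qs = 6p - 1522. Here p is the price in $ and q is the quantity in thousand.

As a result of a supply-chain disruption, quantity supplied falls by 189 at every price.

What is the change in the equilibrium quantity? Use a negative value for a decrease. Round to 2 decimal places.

Solve the original market: 3208 - 5p = 6p - 1522, hence p = 430 and q = 1058.
With the change applied: demand qd = 3208 - 5p, supply qs = 6p - 1711.
New equilibrium: 3208 - 5p = 6p - 1711 ⇒ 4919 = 11p ⇒ p = 4919/11 ≈ 447.1818, q = 10693/11 ≈ 972.0909.
Δq = 972.0909 − 1058 = -85.91.

-85.91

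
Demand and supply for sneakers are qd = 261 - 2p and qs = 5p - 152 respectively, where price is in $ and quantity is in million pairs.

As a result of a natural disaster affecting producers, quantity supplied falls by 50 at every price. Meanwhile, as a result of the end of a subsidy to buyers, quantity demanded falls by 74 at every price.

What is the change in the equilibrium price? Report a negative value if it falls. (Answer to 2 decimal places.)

Original equilibrium: 261 - 2p = 5p - 152 gives 413 = 7p, so p = 59 and q = 143.
With the change applied: demand qd = 187 - 2p, supply qs = 5p - 202.
Setting them equal: 187 - 2p = 5p - 202 → 389 = 7p, so p = 389/7 ≈ 55.5714 and q = 531/7 ≈ 75.8571.
Δp = 55.5714 − 59 = -3.43.

-3.43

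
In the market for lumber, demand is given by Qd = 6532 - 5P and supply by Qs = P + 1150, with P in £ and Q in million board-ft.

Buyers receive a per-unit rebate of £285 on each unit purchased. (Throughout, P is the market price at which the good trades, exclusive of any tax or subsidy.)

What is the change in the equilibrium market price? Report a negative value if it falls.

+237.5

Initially, 6532 - 5P = P + 1150, so 5382 = 6P and P = 897, Q = 2047.
Since buyers' out-of-pocket price is the market price minus the rebate, the effective demand curve becomes Qd = 7957 - 5P.
Setting them equal: 7957 - 5P = P + 1150 → 6807 = 6P, so P = 1134.5 and Q = 2284.5.
ΔP = 1134.5 − 897 = +237.5.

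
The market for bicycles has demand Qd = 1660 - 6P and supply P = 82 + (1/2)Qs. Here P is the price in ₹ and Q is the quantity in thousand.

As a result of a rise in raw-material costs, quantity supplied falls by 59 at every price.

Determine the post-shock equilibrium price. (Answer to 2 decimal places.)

Original equilibrium: 1660 - 6P = 2P - 164 gives 1824 = 8P, so P = 228 and Q = 292.
After the shift, demand is Qd = 1660 - 6P and supply is Qs = 2P - 223.
Equate the new curves: 1660 - 6P = 2P - 223, giving 1883 = 8P, P = 235.375, Q = 247.75.

235.38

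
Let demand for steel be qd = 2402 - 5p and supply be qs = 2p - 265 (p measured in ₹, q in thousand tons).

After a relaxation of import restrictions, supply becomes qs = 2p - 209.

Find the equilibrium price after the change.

373

Before the shock: 2402 - 5p = 2p - 265 ⇒ 2667 = 7p ⇒ p = 381, q = 497.
After the shift, demand is qd = 2402 - 5p and supply is qs = 2p - 209.
Clearing the new market: 2402 - 5p = 2p - 209, so p = 373 and q = 537.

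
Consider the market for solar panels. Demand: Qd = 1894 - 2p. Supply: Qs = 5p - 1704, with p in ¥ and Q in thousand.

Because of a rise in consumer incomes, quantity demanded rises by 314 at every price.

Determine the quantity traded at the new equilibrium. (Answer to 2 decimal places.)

1090.29

Before the shock: 1894 - 2p = 5p - 1704 ⇒ 3598 = 7p ⇒ p = 514, Q = 866.
The shock moves the curves to Qd = 2208 - 2p and Qs = 5p - 1704.
Equate the new curves: 2208 - 2p = 5p - 1704, giving 3912 = 7p, p = 3912/7 ≈ 558.8571, Q = 7632/7 ≈ 1090.2857.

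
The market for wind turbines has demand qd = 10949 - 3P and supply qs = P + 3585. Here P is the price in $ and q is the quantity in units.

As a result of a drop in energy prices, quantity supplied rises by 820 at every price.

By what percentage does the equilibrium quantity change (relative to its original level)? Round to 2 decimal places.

Before the shock: 10949 - 3P = P + 3585 ⇒ 7364 = 4P ⇒ P = 1841, q = 5426.
After the shift, demand is qd = 10949 - 3P and supply is qs = P + 4405.
New equilibrium: 10949 - 3P = P + 4405 ⇒ 6544 = 4P ⇒ P = 1636, q = 6041.
%Δq = (6041 − 5426) / 5426 × 100 = +11.33%.

+11.33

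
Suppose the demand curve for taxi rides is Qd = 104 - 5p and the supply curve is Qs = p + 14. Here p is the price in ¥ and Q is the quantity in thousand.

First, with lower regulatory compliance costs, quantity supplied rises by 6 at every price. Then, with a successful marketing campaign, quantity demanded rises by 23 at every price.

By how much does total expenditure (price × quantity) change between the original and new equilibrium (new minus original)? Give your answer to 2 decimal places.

Initially, 104 - 5p = p + 14, so 90 = 6p and p = 15, Q = 29.
The shock moves the curves to Qd = 127 - 5p and Qs = p + 20.
Clearing the new market: 127 - 5p = p + 20, so p = 107/6 ≈ 17.8333 and Q = 227/6 ≈ 37.8333.
Expenditure moves from 15×29 = 435 to 17.8333×37.8333 = 674.6944; change = +239.69.

+239.69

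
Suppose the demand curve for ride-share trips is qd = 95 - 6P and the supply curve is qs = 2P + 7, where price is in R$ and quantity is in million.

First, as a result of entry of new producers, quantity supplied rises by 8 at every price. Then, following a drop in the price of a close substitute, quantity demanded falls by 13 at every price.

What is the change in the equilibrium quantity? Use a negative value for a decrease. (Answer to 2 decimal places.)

Initially, 95 - 6P = 2P + 7, so 88 = 8P and P = 11, q = 29.
After the shift, demand is qd = 82 - 6P and supply is qs = 2P + 15.
Clearing the new market: 82 - 6P = 2P + 15, so P = 8.375 and q = 31.75.
Δq = 31.75 − 29 = +2.75.

+2.75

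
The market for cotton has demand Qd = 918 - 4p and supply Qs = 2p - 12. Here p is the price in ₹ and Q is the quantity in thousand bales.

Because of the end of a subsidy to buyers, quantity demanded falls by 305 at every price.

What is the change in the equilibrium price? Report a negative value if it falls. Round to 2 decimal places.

Original equilibrium: 918 - 4p = 2p - 12 gives 930 = 6p, so p = 155 and Q = 298.
After the shift, demand is Qd = 613 - 4p and supply is Qs = 2p - 12.
Clearing the new market: 613 - 4p = 2p - 12, so p = 625/6 ≈ 104.1667 and Q = 589/3 ≈ 196.3333.
Δp = 104.1667 − 155 = -50.83.

-50.83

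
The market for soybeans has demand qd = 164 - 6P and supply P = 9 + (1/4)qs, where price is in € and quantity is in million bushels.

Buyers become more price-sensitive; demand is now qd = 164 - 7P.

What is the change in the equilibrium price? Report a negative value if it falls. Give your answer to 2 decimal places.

-1.82

Initially, 164 - 6P = 4P - 36, so 200 = 10P and P = 20, q = 44.
After the shift, demand is qd = 164 - 7P and supply is qs = 4P - 36.
Equate the new curves: 164 - 7P = 4P - 36, giving 200 = 11P, P = 200/11 ≈ 18.1818, q = 404/11 ≈ 36.7273.
ΔP = 18.1818 − 20 = -1.82.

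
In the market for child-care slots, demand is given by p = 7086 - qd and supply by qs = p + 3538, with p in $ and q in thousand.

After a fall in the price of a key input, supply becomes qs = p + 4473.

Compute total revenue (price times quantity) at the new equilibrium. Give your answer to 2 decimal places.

7550916.75

Solve the original market: 7086 - p = p + 3538, hence p = 1774 and q = 5312.
The new curves are qd = 7086 - p (demand) and qs = p + 4473 (supply).
Equate the new curves: 7086 - p = p + 4473, giving 2613 = 2p, p = 1306.5, q = 5779.5.
New expenditure = 1306.5 × 5779.5 = 7550916.75.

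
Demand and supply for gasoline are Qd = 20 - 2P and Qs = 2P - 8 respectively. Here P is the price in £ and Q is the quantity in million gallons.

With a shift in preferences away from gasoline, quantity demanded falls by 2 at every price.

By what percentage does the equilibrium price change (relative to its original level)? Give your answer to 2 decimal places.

-7.14

Solve the original market: 20 - 2P = 2P - 8, hence P = 7 and Q = 6.
After the shift, demand is Qd = 18 - 2P and supply is Qs = 2P - 8.
Equate the new curves: 18 - 2P = 2P - 8, giving 26 = 4P, P = 6.5, Q = 5.
%ΔP = (6.5 − 7) / 7 × 100 = -7.14%.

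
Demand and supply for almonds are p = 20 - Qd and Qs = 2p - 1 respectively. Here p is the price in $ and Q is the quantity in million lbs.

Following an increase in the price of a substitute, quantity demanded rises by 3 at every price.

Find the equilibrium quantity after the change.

15

Original equilibrium: 20 - p = 2p - 1 gives 21 = 3p, so p = 7 and Q = 13.
The shock moves the curves to Qd = 23 - p and Qs = 2p - 1.
Equate the new curves: 23 - p = 2p - 1, giving 24 = 3p, p = 8, Q = 15.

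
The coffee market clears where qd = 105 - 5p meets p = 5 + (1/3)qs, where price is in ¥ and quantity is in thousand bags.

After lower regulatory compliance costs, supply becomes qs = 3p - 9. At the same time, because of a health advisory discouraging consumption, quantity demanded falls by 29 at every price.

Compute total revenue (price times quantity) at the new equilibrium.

Initially, 105 - 5p = 3p - 15, so 120 = 8p and p = 15, q = 30.
The shock moves the curves to qd = 76 - 5p and qs = 3p - 9.
New equilibrium: 76 - 5p = 3p - 9 ⇒ 85 = 8p ⇒ p = 10.625, q = 22.875.
New expenditure = 10.625 × 22.875 = 243.046875.

243.046875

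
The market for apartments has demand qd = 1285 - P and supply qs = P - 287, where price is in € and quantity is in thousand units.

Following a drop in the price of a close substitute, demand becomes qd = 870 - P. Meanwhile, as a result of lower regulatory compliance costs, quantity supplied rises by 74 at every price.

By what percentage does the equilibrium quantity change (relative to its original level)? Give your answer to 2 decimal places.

Initially, 1285 - P = P - 287, so 1572 = 2P and P = 786, q = 499.
With the change applied: demand qd = 870 - P, supply qs = P - 213.
Clearing the new market: 870 - P = P - 213, so P = 541.5 and q = 328.5.
%Δq = (328.5 − 499) / 499 × 100 = -34.17%.

-34.17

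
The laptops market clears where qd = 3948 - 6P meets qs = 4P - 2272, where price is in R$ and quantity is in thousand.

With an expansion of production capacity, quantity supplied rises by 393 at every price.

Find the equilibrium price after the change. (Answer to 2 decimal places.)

Original equilibrium: 3948 - 6P = 4P - 2272 gives 6220 = 10P, so P = 622 and q = 216.
After the shift, demand is qd = 3948 - 6P and supply is qs = 4P - 1879.
Setting them equal: 3948 - 6P = 4P - 1879 → 5827 = 10P, so P = 582.7 and q = 451.8.

582.70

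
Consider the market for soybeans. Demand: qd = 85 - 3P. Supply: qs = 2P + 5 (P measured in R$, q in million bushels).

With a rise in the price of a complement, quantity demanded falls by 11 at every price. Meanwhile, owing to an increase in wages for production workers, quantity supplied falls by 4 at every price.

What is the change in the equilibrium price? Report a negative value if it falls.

-1.4

Original equilibrium: 85 - 3P = 2P + 5 gives 80 = 5P, so P = 16 and q = 37.
The shock moves the curves to qd = 74 - 3P and qs = 2P + 1.
New equilibrium: 74 - 3P = 2P + 1 ⇒ 73 = 5P ⇒ P = 14.6, q = 30.2.
ΔP = 14.6 − 16 = -1.4.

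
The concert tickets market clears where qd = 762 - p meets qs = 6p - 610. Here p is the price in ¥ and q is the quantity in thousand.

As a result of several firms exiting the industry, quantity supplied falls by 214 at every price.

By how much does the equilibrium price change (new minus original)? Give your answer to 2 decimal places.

+30.57

Solve the original market: 762 - p = 6p - 610, hence p = 196 and q = 566.
After the shift, demand is qd = 762 - p and supply is qs = 6p - 824.
Equate the new curves: 762 - p = 6p - 824, giving 1586 = 7p, p = 1586/7 ≈ 226.5714, q = 3748/7 ≈ 535.4286.
Δp = 226.5714 − 196 = +30.57.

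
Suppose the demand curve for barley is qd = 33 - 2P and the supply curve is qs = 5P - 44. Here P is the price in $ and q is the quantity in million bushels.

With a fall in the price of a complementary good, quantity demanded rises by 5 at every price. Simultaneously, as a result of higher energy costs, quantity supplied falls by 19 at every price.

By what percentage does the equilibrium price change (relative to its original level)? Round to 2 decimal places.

Original equilibrium: 33 - 2P = 5P - 44 gives 77 = 7P, so P = 11 and q = 11.
The shock moves the curves to qd = 38 - 2P and qs = 5P - 63.
Clearing the new market: 38 - 2P = 5P - 63, so P = 101/7 ≈ 14.4286 and q = 64/7 ≈ 9.1429.
%ΔP = (14.4286 − 11) / 11 × 100 = +31.17%.

+31.17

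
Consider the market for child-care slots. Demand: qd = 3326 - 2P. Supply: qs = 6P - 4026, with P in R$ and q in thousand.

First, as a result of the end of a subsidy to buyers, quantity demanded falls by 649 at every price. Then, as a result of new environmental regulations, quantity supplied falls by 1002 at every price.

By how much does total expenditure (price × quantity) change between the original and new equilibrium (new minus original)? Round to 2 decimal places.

-644405.91

Original equilibrium: 3326 - 2P = 6P - 4026 gives 7352 = 8P, so P = 919 and q = 1488.
With the change applied: demand qd = 2677 - 2P, supply qs = 6P - 5028.
Equate the new curves: 2677 - 2P = 6P - 5028, giving 7705 = 8P, P = 963.125, q = 750.75.
Expenditure moves from 919×1488 = 1367472 to 963.125×750.75 = 723066.09375; change = -644405.91.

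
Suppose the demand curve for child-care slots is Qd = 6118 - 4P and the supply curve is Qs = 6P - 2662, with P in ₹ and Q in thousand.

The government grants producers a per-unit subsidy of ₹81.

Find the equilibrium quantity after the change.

Solve the original market: 6118 - 4P = 6P - 2662, hence P = 878 and Q = 2606.
Since sellers receive the price plus the subsidy, the effective supply curve becomes Qs = 6P - 2176.
New equilibrium: 6118 - 4P = 6P - 2176 ⇒ 8294 = 10P ⇒ P = 829.4, Q = 2800.4.

2800.4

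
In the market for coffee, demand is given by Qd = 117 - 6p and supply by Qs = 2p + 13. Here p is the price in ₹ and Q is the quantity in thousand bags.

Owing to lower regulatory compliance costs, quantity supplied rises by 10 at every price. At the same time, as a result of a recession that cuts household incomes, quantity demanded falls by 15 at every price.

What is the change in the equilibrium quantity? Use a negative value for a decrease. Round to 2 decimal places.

+3.75

Solve the original market: 117 - 6p = 2p + 13, hence p = 13 and Q = 39.
The new curves are Qd = 102 - 6p (demand) and Qs = 2p + 23 (supply).
New equilibrium: 102 - 6p = 2p + 23 ⇒ 79 = 8p ⇒ p = 9.875, Q = 42.75.
ΔQ = 42.75 − 39 = +3.75.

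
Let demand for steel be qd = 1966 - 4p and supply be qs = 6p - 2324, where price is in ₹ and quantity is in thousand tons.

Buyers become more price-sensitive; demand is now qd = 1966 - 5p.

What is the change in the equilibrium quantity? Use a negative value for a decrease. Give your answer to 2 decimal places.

-234.00

Original equilibrium: 1966 - 4p = 6p - 2324 gives 4290 = 10p, so p = 429 and q = 250.
The new curves are qd = 1966 - 5p (demand) and qs = 6p - 2324 (supply).
Setting them equal: 1966 - 5p = 6p - 2324 → 4290 = 11p, so p = 390 and q = 16.
Δq = 16 − 250 = -234.00.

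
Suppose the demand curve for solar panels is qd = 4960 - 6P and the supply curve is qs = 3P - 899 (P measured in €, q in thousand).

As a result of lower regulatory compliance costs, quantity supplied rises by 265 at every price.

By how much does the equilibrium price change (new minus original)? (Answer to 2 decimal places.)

-29.44

Original equilibrium: 4960 - 6P = 3P - 899 gives 5859 = 9P, so P = 651 and q = 1054.
The shock moves the curves to qd = 4960 - 6P and qs = 3P - 634.
Setting them equal: 4960 - 6P = 3P - 634 → 5594 = 9P, so P = 5594/9 ≈ 621.5556 and q = 3692/3 ≈ 1230.6667.
ΔP = 621.5556 − 651 = -29.44.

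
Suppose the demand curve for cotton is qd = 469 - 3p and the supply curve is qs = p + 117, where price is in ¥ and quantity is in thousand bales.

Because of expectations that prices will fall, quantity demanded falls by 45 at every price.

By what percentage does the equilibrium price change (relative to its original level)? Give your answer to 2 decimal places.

Solve the original market: 469 - 3p = p + 117, hence p = 88 and q = 205.
The shock moves the curves to qd = 424 - 3p and qs = p + 117.
New equilibrium: 424 - 3p = p + 117 ⇒ 307 = 4p ⇒ p = 76.75, q = 193.75.
%Δp = (76.75 − 88) / 88 × 100 = -12.78%.

-12.78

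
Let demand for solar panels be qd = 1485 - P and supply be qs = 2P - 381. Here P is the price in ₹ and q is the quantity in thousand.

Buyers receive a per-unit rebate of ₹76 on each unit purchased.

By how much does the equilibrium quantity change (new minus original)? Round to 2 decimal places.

+50.67

Original equilibrium: 1485 - P = 2P - 381 gives 1866 = 3P, so P = 622 and q = 863.
Since buyers' out-of-pocket price is the market price minus the rebate, the effective demand curve becomes qd = 1561 - P.
Equate the new curves: 1561 - P = 2P - 381, giving 1942 = 3P, P = 1942/3 ≈ 647.3333, q = 2741/3 ≈ 913.6667.
Δq = 913.6667 − 863 = +50.67.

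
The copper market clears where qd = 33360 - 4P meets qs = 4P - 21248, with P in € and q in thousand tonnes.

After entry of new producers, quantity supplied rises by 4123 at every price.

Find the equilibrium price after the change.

Initially, 33360 - 4P = 4P - 21248, so 54608 = 8P and P = 6826, q = 6056.
The shock moves the curves to qd = 33360 - 4P and qs = 4P - 17125.
Equate the new curves: 33360 - 4P = 4P - 17125, giving 50485 = 8P, P = 6310.625, q = 8117.5.

6310.625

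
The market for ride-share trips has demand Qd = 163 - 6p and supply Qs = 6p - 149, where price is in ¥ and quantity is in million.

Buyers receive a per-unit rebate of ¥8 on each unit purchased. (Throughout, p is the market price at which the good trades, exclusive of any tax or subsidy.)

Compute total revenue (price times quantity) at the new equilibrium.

Solve the original market: 163 - 6p = 6p - 149, hence p = 26 and Q = 7.
Since buyers' out-of-pocket price is the market price minus the rebate, the effective demand curve becomes Qd = 211 - 6p.
Setting them equal: 211 - 6p = 6p - 149 → 360 = 12p, so p = 30 and Q = 31.
New expenditure = 30 × 31 = 930.

930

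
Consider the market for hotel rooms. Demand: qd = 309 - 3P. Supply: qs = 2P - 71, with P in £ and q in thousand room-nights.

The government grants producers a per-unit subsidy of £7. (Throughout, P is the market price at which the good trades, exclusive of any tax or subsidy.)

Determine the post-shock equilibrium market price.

Solve the original market: 309 - 3P = 2P - 71, hence P = 76 and q = 81.
Since sellers receive the price plus the subsidy, the effective supply curve becomes qs = 2P - 57.
Equate the new curves: 309 - 3P = 2P - 57, giving 366 = 5P, P = 73.2, q = 89.4.

73.2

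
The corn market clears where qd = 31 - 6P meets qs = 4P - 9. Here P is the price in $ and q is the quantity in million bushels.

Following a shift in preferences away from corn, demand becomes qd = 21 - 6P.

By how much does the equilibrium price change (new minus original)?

Initially, 31 - 6P = 4P - 9, so 40 = 10P and P = 4, q = 7.
After the shift, demand is qd = 21 - 6P and supply is qs = 4P - 9.
Setting them equal: 21 - 6P = 4P - 9 → 30 = 10P, so P = 3 and q = 3.
ΔP = 3 − 4 = -1.

-1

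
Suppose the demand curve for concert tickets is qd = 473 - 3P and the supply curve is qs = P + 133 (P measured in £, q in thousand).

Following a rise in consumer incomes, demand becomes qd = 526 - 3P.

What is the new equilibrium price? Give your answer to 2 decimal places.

98.25

Before the shock: 473 - 3P = P + 133 ⇒ 340 = 4P ⇒ P = 85, q = 218.
The shock moves the curves to qd = 526 - 3P and qs = P + 133.
Clearing the new market: 526 - 3P = P + 133, so P = 98.25 and q = 231.25.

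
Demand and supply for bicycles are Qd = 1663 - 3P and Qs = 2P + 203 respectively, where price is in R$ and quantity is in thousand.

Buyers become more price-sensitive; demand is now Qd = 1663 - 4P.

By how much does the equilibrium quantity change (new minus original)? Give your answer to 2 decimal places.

Solve the original market: 1663 - 3P = 2P + 203, hence P = 292 and Q = 787.
The shock moves the curves to Qd = 1663 - 4P and Qs = 2P + 203.
New equilibrium: 1663 - 4P = 2P + 203 ⇒ 1460 = 6P ⇒ P = 730/3 ≈ 243.3333, Q = 2069/3 ≈ 689.6667.
ΔQ = 689.6667 − 787 = -97.33.

-97.33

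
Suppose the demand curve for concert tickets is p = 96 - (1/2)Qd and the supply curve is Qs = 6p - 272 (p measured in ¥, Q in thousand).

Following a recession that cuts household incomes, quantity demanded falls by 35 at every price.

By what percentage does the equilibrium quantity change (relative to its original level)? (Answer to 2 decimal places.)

-34.54

Before the shock: 192 - 2p = 6p - 272 ⇒ 464 = 8p ⇒ p = 58, Q = 76.
With the change applied: demand Qd = 157 - 2p, supply Qs = 6p - 272.
Equate the new curves: 157 - 2p = 6p - 272, giving 429 = 8p, p = 53.625, Q = 49.75.
%ΔQ = (49.75 − 76) / 76 × 100 = -34.54%.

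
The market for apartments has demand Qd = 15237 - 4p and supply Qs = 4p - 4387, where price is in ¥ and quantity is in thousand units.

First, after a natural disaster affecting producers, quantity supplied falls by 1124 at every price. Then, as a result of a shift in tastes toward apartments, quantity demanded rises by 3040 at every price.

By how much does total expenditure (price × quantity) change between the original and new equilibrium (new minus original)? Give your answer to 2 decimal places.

+5672325.50

Initially, 15237 - 4p = 4p - 4387, so 19624 = 8p and p = 2453, Q = 5425.
The new curves are Qd = 18277 - 4p (demand) and Qs = 4p - 5511 (supply).
Setting them equal: 18277 - 4p = 4p - 5511 → 23788 = 8p, so p = 2973.5 and Q = 6383.
Expenditure moves from 2453×5425 = 13307525 to 2973.5×6383 = 18979850.5; change = +5672325.50.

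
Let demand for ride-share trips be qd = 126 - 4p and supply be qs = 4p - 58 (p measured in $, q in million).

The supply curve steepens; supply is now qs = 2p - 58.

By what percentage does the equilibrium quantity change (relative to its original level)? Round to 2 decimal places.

-90.20

Initially, 126 - 4p = 4p - 58, so 184 = 8p and p = 23, q = 34.
The shock moves the curves to qd = 126 - 4p and qs = 2p - 58.
Setting them equal: 126 - 4p = 2p - 58 → 184 = 6p, so p = 92/3 ≈ 30.6667 and q = 10/3 ≈ 3.3333.
%Δq = (3.3333 − 34) / 34 × 100 = -90.20%.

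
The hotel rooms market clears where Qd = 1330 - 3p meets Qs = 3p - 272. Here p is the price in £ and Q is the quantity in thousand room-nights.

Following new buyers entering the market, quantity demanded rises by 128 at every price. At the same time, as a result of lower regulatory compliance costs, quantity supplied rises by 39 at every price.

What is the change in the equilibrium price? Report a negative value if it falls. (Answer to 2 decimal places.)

Solve the original market: 1330 - 3p = 3p - 272, hence p = 267 and Q = 529.
The new curves are Qd = 1458 - 3p (demand) and Qs = 3p - 233 (supply).
Clearing the new market: 1458 - 3p = 3p - 233, so p = 1691/6 ≈ 281.8333 and Q = 612.5.
Δp = 281.8333 − 267 = +14.83.

+14.83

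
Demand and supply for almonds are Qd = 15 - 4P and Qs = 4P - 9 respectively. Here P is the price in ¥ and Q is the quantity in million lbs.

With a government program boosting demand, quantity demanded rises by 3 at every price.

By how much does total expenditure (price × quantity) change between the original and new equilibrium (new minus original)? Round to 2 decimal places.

Initially, 15 - 4P = 4P - 9, so 24 = 8P and P = 3, Q = 3.
The new curves are Qd = 18 - 4P (demand) and Qs = 4P - 9 (supply).
Equate the new curves: 18 - 4P = 4P - 9, giving 27 = 8P, P = 3.375, Q = 4.5.
Expenditure moves from 3×3 = 9 to 3.375×4.5 = 15.1875; change = +6.19.

+6.19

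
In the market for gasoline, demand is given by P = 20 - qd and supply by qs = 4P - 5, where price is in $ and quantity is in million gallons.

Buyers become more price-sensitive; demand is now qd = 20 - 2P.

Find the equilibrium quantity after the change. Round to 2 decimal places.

Original equilibrium: 20 - P = 4P - 5 gives 25 = 5P, so P = 5 and q = 15.
The new curves are qd = 20 - 2P (demand) and qs = 4P - 5 (supply).
Clearing the new market: 20 - 2P = 4P - 5, so P = 25/6 ≈ 4.1667 and q = 35/3 ≈ 11.6667.

11.67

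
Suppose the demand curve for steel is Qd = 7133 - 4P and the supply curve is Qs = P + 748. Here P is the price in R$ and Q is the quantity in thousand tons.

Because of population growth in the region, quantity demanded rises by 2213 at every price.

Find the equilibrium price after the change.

Before the shock: 7133 - 4P = P + 748 ⇒ 6385 = 5P ⇒ P = 1277, Q = 2025.
The new curves are Qd = 9346 - 4P (demand) and Qs = P + 748 (supply).
New equilibrium: 9346 - 4P = P + 748 ⇒ 8598 = 5P ⇒ P = 1719.6, Q = 2467.6.

1719.6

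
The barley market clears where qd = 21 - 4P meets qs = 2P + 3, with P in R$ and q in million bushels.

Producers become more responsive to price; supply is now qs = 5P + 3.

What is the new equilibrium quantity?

Original equilibrium: 21 - 4P = 2P + 3 gives 18 = 6P, so P = 3 and q = 9.
The shock moves the curves to qd = 21 - 4P and qs = 5P + 3.
Setting them equal: 21 - 4P = 5P + 3 → 18 = 9P, so P = 2 and q = 13.

13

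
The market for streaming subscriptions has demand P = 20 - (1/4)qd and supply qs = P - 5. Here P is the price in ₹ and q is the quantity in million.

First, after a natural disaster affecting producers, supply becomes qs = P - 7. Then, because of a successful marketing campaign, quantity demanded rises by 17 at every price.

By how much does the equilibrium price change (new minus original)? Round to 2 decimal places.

+3.80

Solve the original market: 80 - 4P = P - 5, hence P = 17 and q = 12.
With the change applied: demand qd = 97 - 4P, supply qs = P - 7.
New equilibrium: 97 - 4P = P - 7 ⇒ 104 = 5P ⇒ P = 20.8, q = 13.8.
ΔP = 20.8 − 17 = +3.80.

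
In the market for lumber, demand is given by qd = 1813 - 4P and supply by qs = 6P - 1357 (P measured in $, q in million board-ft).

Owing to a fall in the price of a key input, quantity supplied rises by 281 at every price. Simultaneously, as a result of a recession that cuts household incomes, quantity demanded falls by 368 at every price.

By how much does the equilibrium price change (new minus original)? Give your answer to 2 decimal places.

Solve the original market: 1813 - 4P = 6P - 1357, hence P = 317 and q = 545.
The shock moves the curves to qd = 1445 - 4P and qs = 6P - 1076.
Setting them equal: 1445 - 4P = 6P - 1076 → 2521 = 10P, so P = 252.1 and q = 436.6.
ΔP = 252.1 − 317 = -64.90.

-64.90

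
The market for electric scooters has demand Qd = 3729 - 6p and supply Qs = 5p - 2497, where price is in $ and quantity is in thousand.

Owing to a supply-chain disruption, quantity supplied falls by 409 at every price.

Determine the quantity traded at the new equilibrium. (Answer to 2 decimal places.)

Initially, 3729 - 6p = 5p - 2497, so 6226 = 11p and p = 566, Q = 333.
The new curves are Qd = 3729 - 6p (demand) and Qs = 5p - 2906 (supply).
Equate the new curves: 3729 - 6p = 5p - 2906, giving 6635 = 11p, p = 6635/11 ≈ 603.1818, Q = 1209/11 ≈ 109.9091.

109.91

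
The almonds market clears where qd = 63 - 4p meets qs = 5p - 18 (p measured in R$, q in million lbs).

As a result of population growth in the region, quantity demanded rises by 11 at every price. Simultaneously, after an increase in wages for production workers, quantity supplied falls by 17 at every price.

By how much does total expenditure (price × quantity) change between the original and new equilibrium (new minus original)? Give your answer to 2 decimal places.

+66.51

Solve the original market: 63 - 4p = 5p - 18, hence p = 9 and q = 27.
The shock moves the curves to qd = 74 - 4p and qs = 5p - 35.
Setting them equal: 74 - 4p = 5p - 35 → 109 = 9p, so p = 109/9 ≈ 12.1111 and q = 230/9 ≈ 25.5556.
Expenditure moves from 9×27 = 243 to 12.1111×25.5556 = 309.5062; change = +66.51.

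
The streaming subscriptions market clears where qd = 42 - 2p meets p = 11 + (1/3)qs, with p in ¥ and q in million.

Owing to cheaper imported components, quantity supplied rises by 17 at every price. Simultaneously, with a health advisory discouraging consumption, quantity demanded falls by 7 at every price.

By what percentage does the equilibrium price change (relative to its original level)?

-32

Original equilibrium: 42 - 2p = 3p - 33 gives 75 = 5p, so p = 15 and q = 12.
After the shift, demand is qd = 35 - 2p and supply is qs = 3p - 16.
Clearing the new market: 35 - 2p = 3p - 16, so p = 10.2 and q = 14.6.
%Δp = (10.2 − 15) / 15 × 100 = -32%.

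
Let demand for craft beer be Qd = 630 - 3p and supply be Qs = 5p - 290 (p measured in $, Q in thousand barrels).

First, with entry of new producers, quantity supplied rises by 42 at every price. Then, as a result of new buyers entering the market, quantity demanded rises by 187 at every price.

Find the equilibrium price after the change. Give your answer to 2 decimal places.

Solve the original market: 630 - 3p = 5p - 290, hence p = 115 and Q = 285.
The shock moves the curves to Qd = 817 - 3p and Qs = 5p - 248.
New equilibrium: 817 - 3p = 5p - 248 ⇒ 1065 = 8p ⇒ p = 133.125, Q = 417.625.

133.13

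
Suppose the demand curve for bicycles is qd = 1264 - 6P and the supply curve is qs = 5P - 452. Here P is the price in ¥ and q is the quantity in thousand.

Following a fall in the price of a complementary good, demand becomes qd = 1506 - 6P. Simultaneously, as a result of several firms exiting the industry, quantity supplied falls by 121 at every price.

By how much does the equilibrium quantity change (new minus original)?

Original equilibrium: 1264 - 6P = 5P - 452 gives 1716 = 11P, so P = 156 and q = 328.
With the change applied: demand qd = 1506 - 6P, supply qs = 5P - 573.
Setting them equal: 1506 - 6P = 5P - 573 → 2079 = 11P, so P = 189 and q = 372.
Δq = 372 − 328 = +44.

+44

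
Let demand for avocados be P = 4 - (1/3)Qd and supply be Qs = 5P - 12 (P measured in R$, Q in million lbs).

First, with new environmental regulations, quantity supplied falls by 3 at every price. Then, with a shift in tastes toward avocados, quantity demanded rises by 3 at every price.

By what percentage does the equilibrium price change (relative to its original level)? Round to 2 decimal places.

Before the shock: 12 - 3P = 5P - 12 ⇒ 24 = 8P ⇒ P = 3, Q = 3.
The new curves are Qd = 15 - 3P (demand) and Qs = 5P - 15 (supply).
Setting them equal: 15 - 3P = 5P - 15 → 30 = 8P, so P = 3.75 and Q = 3.75.
%ΔP = (3.75 − 3) / 3 × 100 = +25.00%.

+25.00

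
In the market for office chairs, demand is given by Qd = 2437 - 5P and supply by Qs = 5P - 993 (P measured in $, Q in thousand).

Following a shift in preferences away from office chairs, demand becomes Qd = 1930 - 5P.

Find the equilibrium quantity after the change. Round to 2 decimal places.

Solve the original market: 2437 - 5P = 5P - 993, hence P = 343 and Q = 722.
After the shift, demand is Qd = 1930 - 5P and supply is Qs = 5P - 993.
Equate the new curves: 1930 - 5P = 5P - 993, giving 2923 = 10P, P = 292.3, Q = 468.5.

468.50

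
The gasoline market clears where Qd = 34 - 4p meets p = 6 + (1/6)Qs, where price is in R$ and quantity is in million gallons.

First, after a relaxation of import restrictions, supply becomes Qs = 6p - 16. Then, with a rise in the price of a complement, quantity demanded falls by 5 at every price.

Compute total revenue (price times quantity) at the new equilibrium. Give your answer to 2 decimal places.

49.50

Original equilibrium: 34 - 4p = 6p - 36 gives 70 = 10p, so p = 7 and Q = 6.
With the change applied: demand Qd = 29 - 4p, supply Qs = 6p - 16.
Equate the new curves: 29 - 4p = 6p - 16, giving 45 = 10p, p = 4.5, Q = 11.
New expenditure = 4.5 × 11 = 49.50.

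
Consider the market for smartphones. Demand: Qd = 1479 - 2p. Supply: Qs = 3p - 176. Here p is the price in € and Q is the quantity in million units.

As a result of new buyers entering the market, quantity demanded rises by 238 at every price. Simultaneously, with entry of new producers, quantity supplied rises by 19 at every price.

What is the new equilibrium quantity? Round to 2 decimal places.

967.40

Initially, 1479 - 2p = 3p - 176, so 1655 = 5p and p = 331, Q = 817.
With the change applied: demand Qd = 1717 - 2p, supply Qs = 3p - 157.
Clearing the new market: 1717 - 2p = 3p - 157, so p = 374.8 and Q = 967.4.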